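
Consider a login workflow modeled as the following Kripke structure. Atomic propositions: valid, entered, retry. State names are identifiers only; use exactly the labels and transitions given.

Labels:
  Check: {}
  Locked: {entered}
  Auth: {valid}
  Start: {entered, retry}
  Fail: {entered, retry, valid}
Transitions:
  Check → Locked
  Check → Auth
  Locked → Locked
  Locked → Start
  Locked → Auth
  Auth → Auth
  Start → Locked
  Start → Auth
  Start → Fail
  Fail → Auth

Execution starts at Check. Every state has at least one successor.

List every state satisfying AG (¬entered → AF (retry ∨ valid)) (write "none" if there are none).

{Locked, Auth, Start, Fail}

States satisfying ¬entered → AF (retry ∨ valid): {Locked, Auth, Start, Fail}.
States satisfying AG (¬entered → AF (retry ∨ valid)): {Locked, Auth, Start, Fail}.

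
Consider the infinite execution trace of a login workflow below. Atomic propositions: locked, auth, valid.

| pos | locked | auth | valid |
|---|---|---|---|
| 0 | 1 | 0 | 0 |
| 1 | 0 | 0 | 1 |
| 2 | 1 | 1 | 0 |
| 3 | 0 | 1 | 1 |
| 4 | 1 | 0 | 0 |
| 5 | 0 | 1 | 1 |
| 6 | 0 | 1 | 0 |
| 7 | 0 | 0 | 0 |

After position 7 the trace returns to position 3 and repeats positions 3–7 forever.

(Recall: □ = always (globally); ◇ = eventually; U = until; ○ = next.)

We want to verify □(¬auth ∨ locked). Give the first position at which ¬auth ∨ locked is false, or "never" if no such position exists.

Check ¬auth ∨ locked at each position in order: 0 ✓, 1 ✓, 2 ✓.
At position 3 the labels are {auth, valid}, so ¬auth ∨ locked is false there. This is the first violation.

3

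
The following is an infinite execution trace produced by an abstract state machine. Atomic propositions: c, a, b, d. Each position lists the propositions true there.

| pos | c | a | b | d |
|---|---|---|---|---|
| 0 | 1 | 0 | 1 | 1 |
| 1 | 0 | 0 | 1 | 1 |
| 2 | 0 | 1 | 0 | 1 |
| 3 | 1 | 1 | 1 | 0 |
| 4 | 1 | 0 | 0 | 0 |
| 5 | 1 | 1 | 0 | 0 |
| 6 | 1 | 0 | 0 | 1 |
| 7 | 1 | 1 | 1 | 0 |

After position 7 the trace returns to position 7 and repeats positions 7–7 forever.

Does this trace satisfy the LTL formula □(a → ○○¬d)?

a → ○○¬d holds at every position 0..7, and those are all positions ever visited, so □(a → ○○¬d) holds.
Positions where a holds: 2, 3, 5, 7.
Check ○○¬d at each: 2→ok, 3→ok, 5→ok, 7→ok.

Satisfied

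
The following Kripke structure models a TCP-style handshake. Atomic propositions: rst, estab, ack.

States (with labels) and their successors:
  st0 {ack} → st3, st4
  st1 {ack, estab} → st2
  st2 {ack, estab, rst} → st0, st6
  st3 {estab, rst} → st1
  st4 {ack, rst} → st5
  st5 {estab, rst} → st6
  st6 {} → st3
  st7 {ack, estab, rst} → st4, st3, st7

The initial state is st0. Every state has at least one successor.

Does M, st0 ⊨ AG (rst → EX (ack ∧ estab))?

States satisfying rst → EX (ack ∧ estab): {st0, st1, st3, st6, st7}.
States satisfying AG (rst → EX (ack ∧ estab)): ∅.
st2 is reachable from st0 and violates rst → EX (ack ∧ estab), so AG fails at st0.
st0 ∉ Sat(AG (rst → EX (ack ∧ estab))).

Violated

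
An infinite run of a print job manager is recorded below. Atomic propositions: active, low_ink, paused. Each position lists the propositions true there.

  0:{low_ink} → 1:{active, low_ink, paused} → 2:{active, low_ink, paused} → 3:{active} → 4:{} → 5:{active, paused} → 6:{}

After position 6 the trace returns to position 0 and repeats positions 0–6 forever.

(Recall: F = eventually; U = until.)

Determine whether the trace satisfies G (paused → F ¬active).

Holds

paused → F ¬active holds at every position 0..6, and those are all positions ever visited, so G (paused → F ¬active) holds.
Positions where paused holds: 1, 2, 5.
Check F ¬active at each: 1→ok, 2→ok, 5→ok.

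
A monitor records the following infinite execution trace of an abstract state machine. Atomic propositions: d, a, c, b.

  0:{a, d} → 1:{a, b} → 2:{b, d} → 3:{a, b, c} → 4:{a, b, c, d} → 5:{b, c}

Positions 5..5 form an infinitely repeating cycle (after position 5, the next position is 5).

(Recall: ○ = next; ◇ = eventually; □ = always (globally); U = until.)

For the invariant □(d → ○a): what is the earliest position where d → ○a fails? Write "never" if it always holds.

Check d → ○a at each position in order: 0 ✓, 1 ✓, 2 ✓, 3 ✓.
At position 4 the labels are {a, b, c, d} and the next position 5 has {b, c}, so d → ○a is false there. This is the first violation.

4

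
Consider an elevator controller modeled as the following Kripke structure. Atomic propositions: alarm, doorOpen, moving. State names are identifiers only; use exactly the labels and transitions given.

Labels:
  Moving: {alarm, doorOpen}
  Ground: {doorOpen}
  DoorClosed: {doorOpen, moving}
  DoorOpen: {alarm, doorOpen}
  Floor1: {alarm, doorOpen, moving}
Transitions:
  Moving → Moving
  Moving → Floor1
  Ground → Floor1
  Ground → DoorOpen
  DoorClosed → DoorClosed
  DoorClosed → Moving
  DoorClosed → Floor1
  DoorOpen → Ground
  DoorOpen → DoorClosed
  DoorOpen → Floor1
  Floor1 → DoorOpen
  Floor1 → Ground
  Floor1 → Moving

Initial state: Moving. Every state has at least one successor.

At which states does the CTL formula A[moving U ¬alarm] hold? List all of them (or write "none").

States satisfying moving: {DoorClosed, Floor1}.
States satisfying ¬alarm: {Ground, DoorClosed}.
States satisfying A[moving U ¬alarm]: {Ground, DoorClosed}.

{Ground, DoorClosed}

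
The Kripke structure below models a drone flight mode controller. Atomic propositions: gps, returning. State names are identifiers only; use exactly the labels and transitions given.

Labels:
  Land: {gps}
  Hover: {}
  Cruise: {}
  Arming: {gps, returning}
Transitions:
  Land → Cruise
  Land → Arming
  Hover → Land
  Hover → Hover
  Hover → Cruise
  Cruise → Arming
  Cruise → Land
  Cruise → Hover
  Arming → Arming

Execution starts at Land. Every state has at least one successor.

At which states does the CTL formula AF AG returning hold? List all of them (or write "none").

{Arming}

States satisfying AG returning: {Arming}.
States satisfying AF AG returning: {Arming}.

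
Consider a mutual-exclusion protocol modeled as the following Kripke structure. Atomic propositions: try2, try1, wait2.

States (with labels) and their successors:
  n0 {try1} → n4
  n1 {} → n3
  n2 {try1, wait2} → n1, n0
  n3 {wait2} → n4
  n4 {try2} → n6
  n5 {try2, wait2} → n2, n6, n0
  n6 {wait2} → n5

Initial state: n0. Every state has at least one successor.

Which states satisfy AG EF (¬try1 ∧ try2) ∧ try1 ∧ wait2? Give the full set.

States satisfying EF (¬try1 ∧ try2): {n0, n1, n2, n3, n4, n5, n6}.
States satisfying AG EF (¬try1 ∧ try2): {n0, n1, n2, n3, n4, n5, n6}.
States satisfying try1 ∧ wait2: {n2}.
States satisfying AG EF (¬try1 ∧ try2) ∧ try1 ∧ wait2: {n2}.

{n2}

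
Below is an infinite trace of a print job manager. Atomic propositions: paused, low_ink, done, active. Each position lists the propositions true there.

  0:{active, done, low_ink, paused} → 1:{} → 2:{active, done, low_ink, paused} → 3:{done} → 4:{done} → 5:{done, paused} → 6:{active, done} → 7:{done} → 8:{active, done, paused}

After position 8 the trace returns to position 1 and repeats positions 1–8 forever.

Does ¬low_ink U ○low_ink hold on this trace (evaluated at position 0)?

Walking from position 0: at position 0, ○low_ink has not yet held and ¬low_ink fails, so ¬low_ink U ○low_ink is false.

Violated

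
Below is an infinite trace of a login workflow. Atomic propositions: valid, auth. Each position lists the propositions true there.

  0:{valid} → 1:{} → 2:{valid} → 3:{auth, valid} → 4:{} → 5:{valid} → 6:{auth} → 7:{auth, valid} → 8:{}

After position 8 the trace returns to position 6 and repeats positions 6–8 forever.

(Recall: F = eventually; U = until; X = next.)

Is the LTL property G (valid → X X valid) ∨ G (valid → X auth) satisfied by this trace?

valid → X X valid must hold at every position from 0 onward. It fails at position 2, so G (valid → X X valid) is false.
Positions where valid holds: 0, 2, 3, 5, 7.
Check X X valid at each: 0→ok, 2→fails, 3→ok, 5→ok, 7→fails.
valid → X auth must hold at every position from 0 onward. It fails at position 0, so G (valid → X auth) is false.
Positions where valid holds: 0, 2, 3, 5, 7.
Check X auth at each: 0→fails, 2→ok, 3→fails, 5→ok, 7→fails.
At position 0: G (valid → X X valid) is false; G (valid → X auth) is false; so G (valid → X X valid) ∨ G (valid → X auth) is false.

Does not hold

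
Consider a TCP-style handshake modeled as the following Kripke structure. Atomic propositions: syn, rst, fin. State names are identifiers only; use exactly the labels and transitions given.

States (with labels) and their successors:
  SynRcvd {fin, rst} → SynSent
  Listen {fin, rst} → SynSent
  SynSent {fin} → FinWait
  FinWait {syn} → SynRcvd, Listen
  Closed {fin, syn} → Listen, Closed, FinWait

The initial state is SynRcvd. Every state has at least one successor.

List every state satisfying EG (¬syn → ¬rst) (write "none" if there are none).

States satisfying ¬syn → ¬rst: {SynSent, FinWait, Closed}.
States satisfying EG (¬syn → ¬rst): {Closed}.

{Closed}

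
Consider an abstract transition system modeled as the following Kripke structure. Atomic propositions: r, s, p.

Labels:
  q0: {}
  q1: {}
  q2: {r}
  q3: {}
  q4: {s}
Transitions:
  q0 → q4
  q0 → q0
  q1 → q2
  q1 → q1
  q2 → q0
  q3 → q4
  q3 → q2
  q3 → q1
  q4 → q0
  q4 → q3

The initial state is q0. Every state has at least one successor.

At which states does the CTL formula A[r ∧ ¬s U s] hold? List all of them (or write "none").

States satisfying r ∧ ¬s: {q2}.
States satisfying s: {q4}.
States satisfying A[r ∧ ¬s U s]: {q4}.

{q4}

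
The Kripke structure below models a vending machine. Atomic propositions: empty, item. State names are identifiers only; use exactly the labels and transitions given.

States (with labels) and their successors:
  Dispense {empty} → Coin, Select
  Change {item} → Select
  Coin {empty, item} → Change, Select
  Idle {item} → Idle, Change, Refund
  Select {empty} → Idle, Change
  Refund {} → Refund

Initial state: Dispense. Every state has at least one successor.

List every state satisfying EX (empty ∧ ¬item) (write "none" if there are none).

States satisfying empty ∧ ¬item: {Dispense, Select}.
States satisfying EX (empty ∧ ¬item): {Dispense, Change, Coin}.

{Dispense, Change, Coin}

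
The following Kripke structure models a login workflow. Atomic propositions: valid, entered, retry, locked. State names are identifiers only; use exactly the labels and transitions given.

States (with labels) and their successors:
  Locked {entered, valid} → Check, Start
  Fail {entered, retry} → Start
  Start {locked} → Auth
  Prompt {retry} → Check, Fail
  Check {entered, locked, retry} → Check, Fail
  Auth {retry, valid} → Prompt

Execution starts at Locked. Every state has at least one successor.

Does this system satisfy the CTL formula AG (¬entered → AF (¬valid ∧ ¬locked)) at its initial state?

States satisfying ¬entered → AF (¬valid ∧ ¬locked): {Locked, Fail, Start, Prompt, Check, Auth}.
States satisfying AG (¬entered → AF (¬valid ∧ ¬locked)): {Locked, Fail, Start, Prompt, Check, Auth}.
Every state reachable from Locked satisfies ¬entered → AF (¬valid ∧ ¬locked).
Locked ∈ Sat(AG (¬entered → AF (¬valid ∧ ¬locked))).

Satisfied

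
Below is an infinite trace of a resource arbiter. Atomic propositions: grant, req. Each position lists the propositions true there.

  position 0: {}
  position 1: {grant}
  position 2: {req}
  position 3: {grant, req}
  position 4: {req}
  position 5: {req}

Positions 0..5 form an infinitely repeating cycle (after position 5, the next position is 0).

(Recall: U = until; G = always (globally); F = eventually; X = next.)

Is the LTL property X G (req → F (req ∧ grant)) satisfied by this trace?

Yes

The position after 0 is 1; G (req → F (req ∧ grant)) is true there.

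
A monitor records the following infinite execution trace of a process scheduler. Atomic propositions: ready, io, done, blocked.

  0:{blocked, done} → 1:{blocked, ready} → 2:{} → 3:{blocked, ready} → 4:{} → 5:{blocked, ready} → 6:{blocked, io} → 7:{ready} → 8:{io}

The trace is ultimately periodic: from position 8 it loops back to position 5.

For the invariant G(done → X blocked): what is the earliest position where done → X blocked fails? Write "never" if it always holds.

done → X blocked holds at every position 0..8, and those are all the positions the trace ever visits, so the invariant G(done → X blocked) is never violated.

never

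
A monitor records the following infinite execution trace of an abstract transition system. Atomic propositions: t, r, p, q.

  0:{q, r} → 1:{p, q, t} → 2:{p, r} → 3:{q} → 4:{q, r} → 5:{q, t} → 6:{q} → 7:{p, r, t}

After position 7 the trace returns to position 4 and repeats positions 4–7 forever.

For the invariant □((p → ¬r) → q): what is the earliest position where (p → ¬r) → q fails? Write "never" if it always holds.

(p → ¬r) → q holds at every position 0..7, and those are all the positions the trace ever visits, so the invariant □((p → ¬r) → q) is never violated.

never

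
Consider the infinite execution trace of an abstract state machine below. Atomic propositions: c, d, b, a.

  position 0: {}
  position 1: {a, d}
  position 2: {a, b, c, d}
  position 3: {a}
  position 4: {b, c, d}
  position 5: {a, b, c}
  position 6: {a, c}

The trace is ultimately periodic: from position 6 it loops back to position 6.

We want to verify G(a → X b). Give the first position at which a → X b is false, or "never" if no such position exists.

2

Check a → X b at each position in order: 0 ✓, 1 ✓.
At position 2 the labels are {a, b, c, d} and the next position 3 has {a}, so a → X b is false there. This is the first violation.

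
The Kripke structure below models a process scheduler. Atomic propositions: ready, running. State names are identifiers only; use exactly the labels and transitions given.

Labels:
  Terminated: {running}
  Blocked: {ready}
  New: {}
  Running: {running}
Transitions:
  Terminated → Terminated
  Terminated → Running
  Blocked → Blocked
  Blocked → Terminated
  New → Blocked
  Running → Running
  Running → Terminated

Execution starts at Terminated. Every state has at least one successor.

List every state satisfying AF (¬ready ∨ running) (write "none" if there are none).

States satisfying ¬ready ∨ running: {Terminated, New, Running}.
States satisfying AF (¬ready ∨ running): {Terminated, New, Running}.

{Terminated, New, Running}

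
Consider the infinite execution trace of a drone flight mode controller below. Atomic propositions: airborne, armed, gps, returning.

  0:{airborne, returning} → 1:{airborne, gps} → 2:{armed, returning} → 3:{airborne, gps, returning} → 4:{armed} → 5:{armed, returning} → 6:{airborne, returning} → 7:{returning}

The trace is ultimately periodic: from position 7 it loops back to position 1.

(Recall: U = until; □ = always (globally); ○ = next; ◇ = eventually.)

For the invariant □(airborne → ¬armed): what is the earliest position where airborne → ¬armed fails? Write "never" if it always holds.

airborne → ¬armed holds at every position 0..7, and those are all the positions the trace ever visits, so the invariant □(airborne → ¬armed) is never violated.

never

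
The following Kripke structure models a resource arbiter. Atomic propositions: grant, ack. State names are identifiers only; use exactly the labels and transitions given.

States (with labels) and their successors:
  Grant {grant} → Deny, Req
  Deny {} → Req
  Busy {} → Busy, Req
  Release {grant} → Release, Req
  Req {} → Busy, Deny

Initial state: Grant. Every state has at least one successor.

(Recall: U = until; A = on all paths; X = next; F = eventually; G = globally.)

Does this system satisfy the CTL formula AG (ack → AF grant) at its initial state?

States satisfying ack → AF grant: {Grant, Deny, Busy, Release, Req}.
States satisfying AG (ack → AF grant): {Grant, Deny, Busy, Release, Req}.
Every state reachable from Grant satisfies ack → AF grant.
Grant ∈ Sat(AG (ack → AF grant)).

Satisfied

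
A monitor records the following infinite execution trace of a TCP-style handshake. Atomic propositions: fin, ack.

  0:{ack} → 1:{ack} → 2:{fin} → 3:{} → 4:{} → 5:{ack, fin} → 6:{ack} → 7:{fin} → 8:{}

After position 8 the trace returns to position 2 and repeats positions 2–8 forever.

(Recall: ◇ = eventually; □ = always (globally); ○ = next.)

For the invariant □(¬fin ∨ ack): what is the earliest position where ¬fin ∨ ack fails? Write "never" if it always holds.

2

Check ¬fin ∨ ack at each position in order: 0 ✓, 1 ✓.
At position 2 the labels are {fin}, so ¬fin ∨ ack is false there. This is the first violation.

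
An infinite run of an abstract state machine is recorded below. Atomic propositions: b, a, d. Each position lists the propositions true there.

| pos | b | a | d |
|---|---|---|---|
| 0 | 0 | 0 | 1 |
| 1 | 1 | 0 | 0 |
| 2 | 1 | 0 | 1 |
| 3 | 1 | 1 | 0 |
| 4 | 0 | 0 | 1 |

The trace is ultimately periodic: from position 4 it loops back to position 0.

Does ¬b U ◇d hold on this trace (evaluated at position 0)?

Holds

Walking from position 0: ◇d first holds at position 0, and ¬b holds at every earlier position along the way, so ¬b U ◇d holds.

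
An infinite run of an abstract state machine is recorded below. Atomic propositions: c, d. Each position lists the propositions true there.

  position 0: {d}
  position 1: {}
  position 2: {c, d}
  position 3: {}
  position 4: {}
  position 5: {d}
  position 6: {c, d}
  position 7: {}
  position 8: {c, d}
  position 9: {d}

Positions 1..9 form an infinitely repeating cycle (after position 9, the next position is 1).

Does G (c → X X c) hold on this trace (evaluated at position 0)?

c → X X c must hold at every position from 0 onward. It fails at position 2, so G (c → X X c) is false.
Positions where c holds: 2, 6, 8.
Check X X c at each: 2→fails, 6→ok, 8→fails.

No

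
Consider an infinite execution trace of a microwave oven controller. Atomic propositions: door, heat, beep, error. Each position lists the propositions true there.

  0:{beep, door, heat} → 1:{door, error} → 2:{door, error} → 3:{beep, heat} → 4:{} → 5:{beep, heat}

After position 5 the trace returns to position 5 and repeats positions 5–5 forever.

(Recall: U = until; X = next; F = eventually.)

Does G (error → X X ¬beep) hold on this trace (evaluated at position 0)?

No

error → X X ¬beep must hold at every position from 0 onward. It fails at position 1, so G (error → X X ¬beep) is false.
Positions where error holds: 1, 2.
Check X X ¬beep at each: 1→fails, 2→ok.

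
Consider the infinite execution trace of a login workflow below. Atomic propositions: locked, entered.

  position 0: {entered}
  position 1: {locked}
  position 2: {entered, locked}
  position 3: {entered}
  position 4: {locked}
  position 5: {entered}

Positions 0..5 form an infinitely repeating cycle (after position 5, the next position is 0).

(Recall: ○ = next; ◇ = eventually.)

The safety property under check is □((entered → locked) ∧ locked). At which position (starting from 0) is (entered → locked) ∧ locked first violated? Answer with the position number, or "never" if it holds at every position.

At position 0 the labels are {entered}, so (entered → locked) ∧ locked is false there. This is the first violation.

0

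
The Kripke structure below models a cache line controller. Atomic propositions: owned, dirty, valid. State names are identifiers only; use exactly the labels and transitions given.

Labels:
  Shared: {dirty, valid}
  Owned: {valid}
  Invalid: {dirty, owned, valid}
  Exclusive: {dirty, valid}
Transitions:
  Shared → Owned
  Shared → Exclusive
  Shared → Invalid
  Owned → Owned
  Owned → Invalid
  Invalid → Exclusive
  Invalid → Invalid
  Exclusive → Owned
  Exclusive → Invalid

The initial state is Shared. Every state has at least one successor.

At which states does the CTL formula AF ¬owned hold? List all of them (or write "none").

{Shared, Owned, Exclusive}

States satisfying ¬owned: {Shared, Owned, Exclusive}.
States satisfying AF ¬owned: {Shared, Owned, Exclusive}.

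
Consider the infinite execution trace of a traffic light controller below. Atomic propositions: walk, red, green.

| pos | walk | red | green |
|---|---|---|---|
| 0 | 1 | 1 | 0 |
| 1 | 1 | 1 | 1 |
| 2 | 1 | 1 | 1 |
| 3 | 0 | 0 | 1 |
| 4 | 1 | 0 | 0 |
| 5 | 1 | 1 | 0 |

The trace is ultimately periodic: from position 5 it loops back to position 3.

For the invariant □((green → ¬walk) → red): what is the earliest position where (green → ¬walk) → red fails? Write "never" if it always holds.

Check (green → ¬walk) → red at each position in order: 0 ✓, 1 ✓, 2 ✓.
At position 3 the labels are {green}, so (green → ¬walk) → red is false there. This is the first violation.

3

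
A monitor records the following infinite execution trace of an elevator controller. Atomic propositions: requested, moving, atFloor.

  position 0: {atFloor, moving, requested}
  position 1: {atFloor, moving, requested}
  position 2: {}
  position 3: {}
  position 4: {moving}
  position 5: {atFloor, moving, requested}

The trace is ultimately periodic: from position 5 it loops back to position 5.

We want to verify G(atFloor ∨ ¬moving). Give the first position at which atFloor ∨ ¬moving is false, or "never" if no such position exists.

4

Check atFloor ∨ ¬moving at each position in order: 0 ✓, 1 ✓, 2 ✓, 3 ✓.
At position 4 the labels are {moving}, so atFloor ∨ ¬moving is false there. This is the first violation.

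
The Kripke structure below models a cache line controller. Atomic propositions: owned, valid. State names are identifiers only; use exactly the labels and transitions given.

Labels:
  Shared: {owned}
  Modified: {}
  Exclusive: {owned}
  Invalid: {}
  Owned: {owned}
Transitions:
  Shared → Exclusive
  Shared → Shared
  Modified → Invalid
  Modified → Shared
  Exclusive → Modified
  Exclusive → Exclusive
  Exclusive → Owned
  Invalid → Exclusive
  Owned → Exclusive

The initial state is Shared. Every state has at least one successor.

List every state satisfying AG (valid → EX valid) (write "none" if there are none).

{Shared, Modified, Exclusive, Invalid, Owned}

States satisfying valid → EX valid: {Shared, Modified, Exclusive, Invalid, Owned}.
States satisfying AG (valid → EX valid): {Shared, Modified, Exclusive, Invalid, Owned}.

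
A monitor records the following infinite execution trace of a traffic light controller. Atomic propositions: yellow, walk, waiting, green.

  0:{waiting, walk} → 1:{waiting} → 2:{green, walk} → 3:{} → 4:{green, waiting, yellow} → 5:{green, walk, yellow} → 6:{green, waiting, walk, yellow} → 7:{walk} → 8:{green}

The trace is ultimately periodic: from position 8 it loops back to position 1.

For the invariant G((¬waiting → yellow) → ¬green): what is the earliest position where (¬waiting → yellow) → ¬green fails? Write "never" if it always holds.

4

Check (¬waiting → yellow) → ¬green at each position in order: 0 ✓, 1 ✓, 2 ✓, 3 ✓.
At position 4 the labels are {green, waiting, yellow}, so (¬waiting → yellow) → ¬green is false there. This is the first violation.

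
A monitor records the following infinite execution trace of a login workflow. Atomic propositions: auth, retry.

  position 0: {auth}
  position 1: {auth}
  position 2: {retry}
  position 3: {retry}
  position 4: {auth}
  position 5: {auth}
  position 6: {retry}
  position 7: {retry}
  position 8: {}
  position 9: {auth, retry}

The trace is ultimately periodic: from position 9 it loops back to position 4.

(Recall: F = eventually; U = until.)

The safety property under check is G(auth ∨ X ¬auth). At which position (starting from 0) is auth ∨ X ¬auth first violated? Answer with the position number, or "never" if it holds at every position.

3

Check auth ∨ X ¬auth at each position in order: 0 ✓, 1 ✓, 2 ✓.
At position 3 the labels are {retry} and the next position 4 has {auth}, so auth ∨ X ¬auth is false there. This is the first violation.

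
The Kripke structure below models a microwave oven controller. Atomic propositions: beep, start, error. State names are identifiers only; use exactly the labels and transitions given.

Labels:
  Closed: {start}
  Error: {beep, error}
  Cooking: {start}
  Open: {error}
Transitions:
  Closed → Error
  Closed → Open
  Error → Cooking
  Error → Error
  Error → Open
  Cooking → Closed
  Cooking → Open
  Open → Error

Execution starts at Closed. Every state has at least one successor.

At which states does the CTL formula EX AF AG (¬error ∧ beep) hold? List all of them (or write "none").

States satisfying AF AG (¬error ∧ beep): ∅.
States satisfying EX AF AG (¬error ∧ beep): ∅.

none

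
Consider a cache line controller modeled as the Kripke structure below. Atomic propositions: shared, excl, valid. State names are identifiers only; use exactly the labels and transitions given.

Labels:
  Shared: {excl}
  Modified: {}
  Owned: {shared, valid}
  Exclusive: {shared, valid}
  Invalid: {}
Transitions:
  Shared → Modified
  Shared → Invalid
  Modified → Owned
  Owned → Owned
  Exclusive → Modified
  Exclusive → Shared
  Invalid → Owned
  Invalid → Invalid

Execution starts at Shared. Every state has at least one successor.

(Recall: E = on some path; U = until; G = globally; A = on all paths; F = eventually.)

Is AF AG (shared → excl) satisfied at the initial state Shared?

States satisfying AG (shared → excl): ∅.
States satisfying AF AG (shared → excl): ∅.
There is a path from Shared along which AG (shared → excl) never holds.
Shared ∉ Sat(AF AG (shared → excl)).

Does not hold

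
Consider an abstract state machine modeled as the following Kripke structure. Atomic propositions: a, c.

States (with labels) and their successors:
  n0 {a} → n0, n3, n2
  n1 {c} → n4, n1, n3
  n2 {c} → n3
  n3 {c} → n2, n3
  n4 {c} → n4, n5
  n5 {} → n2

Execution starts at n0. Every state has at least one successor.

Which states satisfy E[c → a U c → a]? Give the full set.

{n0, n5}

States satisfying c → a: {n0, n5}.
States satisfying E[c → a U c → a]: {n0, n5}.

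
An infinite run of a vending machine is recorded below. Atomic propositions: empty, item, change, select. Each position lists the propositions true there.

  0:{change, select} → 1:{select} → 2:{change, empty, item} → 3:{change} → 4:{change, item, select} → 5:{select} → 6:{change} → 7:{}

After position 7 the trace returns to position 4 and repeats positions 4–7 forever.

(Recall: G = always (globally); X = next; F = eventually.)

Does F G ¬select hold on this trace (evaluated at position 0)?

No

G ¬select is false at every position 0..7, so it never becomes true and F G ¬select fails.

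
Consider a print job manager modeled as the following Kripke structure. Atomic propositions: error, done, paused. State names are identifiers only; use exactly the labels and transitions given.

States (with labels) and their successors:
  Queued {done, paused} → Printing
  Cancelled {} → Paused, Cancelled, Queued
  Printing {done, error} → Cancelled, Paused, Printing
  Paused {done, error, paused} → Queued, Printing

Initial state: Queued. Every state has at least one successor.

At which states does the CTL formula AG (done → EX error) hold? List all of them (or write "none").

{Queued, Cancelled, Printing, Paused}

States satisfying done → EX error: {Queued, Cancelled, Printing, Paused}.
States satisfying AG (done → EX error): {Queued, Cancelled, Printing, Paused}.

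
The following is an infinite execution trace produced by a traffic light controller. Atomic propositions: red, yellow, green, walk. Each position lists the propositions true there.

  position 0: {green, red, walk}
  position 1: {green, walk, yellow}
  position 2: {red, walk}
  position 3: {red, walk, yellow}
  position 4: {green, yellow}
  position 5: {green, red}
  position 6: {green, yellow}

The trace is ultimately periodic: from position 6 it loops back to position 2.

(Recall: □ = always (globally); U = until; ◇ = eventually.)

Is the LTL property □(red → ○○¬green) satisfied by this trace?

red → ○○¬green must hold at every position from 0 onward. It fails at position 2, so □(red → ○○¬green) is false.
Positions where red holds: 0, 2, 3, 5.
Check ○○¬green at each: 0→ok, 2→fails, 3→fails, 5→ok.

No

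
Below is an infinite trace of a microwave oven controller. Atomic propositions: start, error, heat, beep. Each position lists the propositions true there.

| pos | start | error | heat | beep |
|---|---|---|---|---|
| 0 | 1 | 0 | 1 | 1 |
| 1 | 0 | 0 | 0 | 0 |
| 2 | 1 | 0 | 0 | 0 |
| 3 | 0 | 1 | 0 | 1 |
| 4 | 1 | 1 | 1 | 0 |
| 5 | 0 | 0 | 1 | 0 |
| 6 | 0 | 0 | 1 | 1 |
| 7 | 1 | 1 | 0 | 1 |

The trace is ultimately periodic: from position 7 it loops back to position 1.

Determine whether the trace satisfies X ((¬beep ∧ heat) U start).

The position after 0 is 1; (¬beep ∧ heat) U start is false there.

No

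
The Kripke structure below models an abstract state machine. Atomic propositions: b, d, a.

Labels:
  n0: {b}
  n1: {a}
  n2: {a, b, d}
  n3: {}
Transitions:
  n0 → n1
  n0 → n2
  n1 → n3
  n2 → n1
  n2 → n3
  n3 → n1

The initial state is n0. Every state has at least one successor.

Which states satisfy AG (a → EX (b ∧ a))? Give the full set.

States satisfying a → EX (b ∧ a): {n0, n3}.
States satisfying AG (a → EX (b ∧ a)): ∅.

none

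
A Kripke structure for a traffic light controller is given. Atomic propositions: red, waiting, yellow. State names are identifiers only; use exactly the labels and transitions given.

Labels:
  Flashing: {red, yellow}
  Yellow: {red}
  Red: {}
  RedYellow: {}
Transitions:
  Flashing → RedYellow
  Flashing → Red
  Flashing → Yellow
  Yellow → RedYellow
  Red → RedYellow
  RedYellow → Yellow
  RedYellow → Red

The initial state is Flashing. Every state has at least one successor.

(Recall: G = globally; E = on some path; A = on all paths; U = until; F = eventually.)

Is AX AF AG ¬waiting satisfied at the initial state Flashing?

States satisfying AF AG ¬waiting: {Flashing, Yellow, Red, RedYellow}.
States satisfying AX AF AG ¬waiting: {Flashing, Yellow, Red, RedYellow}.
Flashing ∈ Sat(AX AF AG ¬waiting).

Yes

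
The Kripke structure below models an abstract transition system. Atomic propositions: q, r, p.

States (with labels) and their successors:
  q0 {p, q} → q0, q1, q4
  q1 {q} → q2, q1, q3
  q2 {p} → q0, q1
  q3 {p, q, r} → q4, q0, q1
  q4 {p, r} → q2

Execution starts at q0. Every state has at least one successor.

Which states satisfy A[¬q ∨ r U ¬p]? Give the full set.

States satisfying ¬q ∨ r: {q2, q3, q4}.
States satisfying ¬p: {q1}.
States satisfying A[¬q ∨ r U ¬p]: {q1}.

{q1}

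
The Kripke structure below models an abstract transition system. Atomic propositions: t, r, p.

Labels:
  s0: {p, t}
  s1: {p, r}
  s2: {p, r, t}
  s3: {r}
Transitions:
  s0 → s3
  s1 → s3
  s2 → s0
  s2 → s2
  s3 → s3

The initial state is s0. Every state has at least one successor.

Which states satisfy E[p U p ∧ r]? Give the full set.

{s1, s2}

States satisfying p: {s0, s1, s2}.
States satisfying p ∧ r: {s1, s2}.
States satisfying E[p U p ∧ r]: {s1, s2}.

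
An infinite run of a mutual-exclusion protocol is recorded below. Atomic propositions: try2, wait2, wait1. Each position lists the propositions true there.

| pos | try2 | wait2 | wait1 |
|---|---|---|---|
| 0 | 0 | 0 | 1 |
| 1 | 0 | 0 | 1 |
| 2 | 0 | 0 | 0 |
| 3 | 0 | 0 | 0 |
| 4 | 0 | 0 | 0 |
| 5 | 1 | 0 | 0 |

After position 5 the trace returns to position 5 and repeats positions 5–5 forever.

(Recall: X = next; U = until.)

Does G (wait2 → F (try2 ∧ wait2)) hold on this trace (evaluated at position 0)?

Yes

wait2 → F (try2 ∧ wait2) holds at every position 0..5, and those are all positions ever visited, so G (wait2 → F (try2 ∧ wait2)) holds.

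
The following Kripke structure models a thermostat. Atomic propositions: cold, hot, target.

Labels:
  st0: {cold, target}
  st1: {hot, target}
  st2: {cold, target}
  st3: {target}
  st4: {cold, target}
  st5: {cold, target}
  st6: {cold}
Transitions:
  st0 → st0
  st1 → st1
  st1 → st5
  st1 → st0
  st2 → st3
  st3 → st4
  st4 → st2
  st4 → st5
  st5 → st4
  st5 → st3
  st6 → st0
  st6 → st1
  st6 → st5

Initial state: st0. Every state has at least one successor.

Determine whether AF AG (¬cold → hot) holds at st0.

Holds

States satisfying AG (¬cold → hot): {st0}.
States satisfying AF AG (¬cold → hot): {st0}.
st0 ∈ Sat(AF AG (¬cold → hot)).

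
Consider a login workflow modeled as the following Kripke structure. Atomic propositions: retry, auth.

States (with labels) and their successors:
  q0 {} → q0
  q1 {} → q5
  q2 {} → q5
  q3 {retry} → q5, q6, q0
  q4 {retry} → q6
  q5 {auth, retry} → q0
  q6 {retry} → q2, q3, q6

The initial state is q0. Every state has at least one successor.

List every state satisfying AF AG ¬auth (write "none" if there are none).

States satisfying AG ¬auth: {q0}.
States satisfying AF AG ¬auth: {q0, q1, q2, q5}.

{q0, q1, q2, q5}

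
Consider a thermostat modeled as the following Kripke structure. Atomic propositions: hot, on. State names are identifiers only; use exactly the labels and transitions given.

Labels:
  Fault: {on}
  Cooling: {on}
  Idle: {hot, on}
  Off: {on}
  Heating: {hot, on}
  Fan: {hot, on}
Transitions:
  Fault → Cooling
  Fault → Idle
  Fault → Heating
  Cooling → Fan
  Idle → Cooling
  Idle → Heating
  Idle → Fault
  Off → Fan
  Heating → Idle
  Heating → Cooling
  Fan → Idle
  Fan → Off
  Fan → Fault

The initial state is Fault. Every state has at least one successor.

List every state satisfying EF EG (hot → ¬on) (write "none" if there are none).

none

States satisfying EG (hot → ¬on): ∅.
States satisfying EF EG (hot → ¬on): ∅.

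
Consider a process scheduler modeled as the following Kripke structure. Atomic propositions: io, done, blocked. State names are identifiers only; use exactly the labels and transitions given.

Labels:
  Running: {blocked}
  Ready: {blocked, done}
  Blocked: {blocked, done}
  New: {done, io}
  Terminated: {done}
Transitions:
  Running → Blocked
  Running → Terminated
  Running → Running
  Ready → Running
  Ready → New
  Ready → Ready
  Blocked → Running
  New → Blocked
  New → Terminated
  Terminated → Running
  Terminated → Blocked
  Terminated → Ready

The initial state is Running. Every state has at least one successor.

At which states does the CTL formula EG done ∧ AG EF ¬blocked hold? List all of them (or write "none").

{Ready, New, Terminated}

States satisfying done: {Ready, Blocked, New, Terminated}.
States satisfying EG done: {Ready, New, Terminated}.
States satisfying EF ¬blocked: {Running, Ready, Blocked, New, Terminated}.
States satisfying AG EF ¬blocked: {Running, Ready, Blocked, New, Terminated}.
States satisfying EG done ∧ AG EF ¬blocked: {Ready, New, Terminated}.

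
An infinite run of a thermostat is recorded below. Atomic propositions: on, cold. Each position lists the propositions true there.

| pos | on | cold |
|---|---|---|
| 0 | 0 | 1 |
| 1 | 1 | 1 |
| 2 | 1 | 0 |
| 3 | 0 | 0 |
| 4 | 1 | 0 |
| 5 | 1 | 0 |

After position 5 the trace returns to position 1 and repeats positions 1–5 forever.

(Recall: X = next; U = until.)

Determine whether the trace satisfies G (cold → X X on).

cold → X X on must hold at every position from 0 onward. It fails at position 1, so G (cold → X X on) is false.
Positions where cold holds: 0, 1.
Check X X on at each: 0→ok, 1→fails.

Violated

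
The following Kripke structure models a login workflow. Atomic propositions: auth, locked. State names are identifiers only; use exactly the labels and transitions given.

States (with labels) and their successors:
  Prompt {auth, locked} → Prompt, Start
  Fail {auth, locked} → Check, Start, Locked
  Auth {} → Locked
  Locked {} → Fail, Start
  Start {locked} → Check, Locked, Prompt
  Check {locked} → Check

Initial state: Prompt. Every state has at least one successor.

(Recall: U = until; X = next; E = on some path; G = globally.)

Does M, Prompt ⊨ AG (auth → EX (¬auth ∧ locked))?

States satisfying auth → EX (¬auth ∧ locked): {Prompt, Fail, Auth, Locked, Start, Check}.
States satisfying AG (auth → EX (¬auth ∧ locked)): {Prompt, Fail, Auth, Locked, Start, Check}.
Every state reachable from Prompt satisfies auth → EX (¬auth ∧ locked).
Prompt ∈ Sat(AG (auth → EX (¬auth ∧ locked))).

Holds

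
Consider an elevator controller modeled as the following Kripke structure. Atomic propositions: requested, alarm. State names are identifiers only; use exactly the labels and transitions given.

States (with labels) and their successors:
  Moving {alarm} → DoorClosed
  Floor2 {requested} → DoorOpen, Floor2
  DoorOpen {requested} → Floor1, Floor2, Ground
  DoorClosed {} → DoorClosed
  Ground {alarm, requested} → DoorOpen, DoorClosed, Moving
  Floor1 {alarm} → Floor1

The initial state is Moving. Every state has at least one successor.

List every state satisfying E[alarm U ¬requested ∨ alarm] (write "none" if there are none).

States satisfying alarm: {Moving, Ground, Floor1}.
States satisfying ¬requested ∨ alarm: {Moving, DoorClosed, Ground, Floor1}.
States satisfying E[alarm U ¬requested ∨ alarm]: {Moving, DoorClosed, Ground, Floor1}.

{Moving, DoorClosed, Ground, Floor1}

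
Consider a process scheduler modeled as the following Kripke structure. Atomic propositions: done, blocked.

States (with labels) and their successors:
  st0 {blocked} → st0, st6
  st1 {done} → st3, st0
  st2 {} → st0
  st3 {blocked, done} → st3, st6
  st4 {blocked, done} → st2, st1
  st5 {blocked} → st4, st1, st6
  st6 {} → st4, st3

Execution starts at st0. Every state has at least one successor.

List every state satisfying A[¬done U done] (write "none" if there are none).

States satisfying ¬done: {st0, st2, st5, st6}.
States satisfying done: {st1, st3, st4}.
States satisfying A[¬done U done]: {st1, st3, st4, st5, st6}.

{st1, st3, st4, st5, st6}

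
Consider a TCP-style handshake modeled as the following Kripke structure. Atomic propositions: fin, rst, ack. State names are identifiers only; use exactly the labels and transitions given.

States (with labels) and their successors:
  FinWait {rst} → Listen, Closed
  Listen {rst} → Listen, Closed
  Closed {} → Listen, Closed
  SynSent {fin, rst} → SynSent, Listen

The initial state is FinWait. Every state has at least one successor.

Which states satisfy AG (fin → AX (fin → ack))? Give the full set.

{FinWait, Listen, Closed}

States satisfying fin → AX (fin → ack): {FinWait, Listen, Closed}.
States satisfying AG (fin → AX (fin → ack)): {FinWait, Listen, Closed}.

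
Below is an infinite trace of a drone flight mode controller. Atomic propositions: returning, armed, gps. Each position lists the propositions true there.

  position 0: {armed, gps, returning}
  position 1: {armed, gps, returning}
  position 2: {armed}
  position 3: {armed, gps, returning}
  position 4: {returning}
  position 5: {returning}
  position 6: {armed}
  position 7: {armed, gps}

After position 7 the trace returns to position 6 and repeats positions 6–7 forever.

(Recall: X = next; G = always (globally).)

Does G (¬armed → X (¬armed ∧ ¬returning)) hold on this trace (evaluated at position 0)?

Does not hold

¬armed → X (¬armed ∧ ¬returning) must hold at every position from 0 onward. It fails at position 4, so G (¬armed → X (¬armed ∧ ¬returning)) is false.
Positions where ¬armed holds: 4, 5.
Check X (¬armed ∧ ¬returning) at each: 4→fails, 5→fails.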